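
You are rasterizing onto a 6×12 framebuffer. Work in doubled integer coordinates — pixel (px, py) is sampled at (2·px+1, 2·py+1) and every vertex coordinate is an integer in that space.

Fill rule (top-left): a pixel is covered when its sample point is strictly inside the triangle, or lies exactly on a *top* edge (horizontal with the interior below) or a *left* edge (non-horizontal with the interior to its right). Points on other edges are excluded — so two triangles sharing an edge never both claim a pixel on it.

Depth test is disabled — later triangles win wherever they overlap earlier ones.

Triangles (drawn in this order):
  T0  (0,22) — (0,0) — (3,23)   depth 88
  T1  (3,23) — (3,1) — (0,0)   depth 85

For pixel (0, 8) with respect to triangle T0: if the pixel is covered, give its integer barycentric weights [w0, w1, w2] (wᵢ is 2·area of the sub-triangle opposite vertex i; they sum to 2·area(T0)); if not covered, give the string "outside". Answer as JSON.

T0:
  2·area = 66
  edge (0, 22)→(0, 0): d=(0,-22) top-left  bias=+0
  edge (0, 0)→(3, 23): d=(3,23) right/bottom  bias=-1
  edge (3, 23)→(0, 22): d=(-3,-1) top-left  bias=+0
    (0,4)@(1, 9): e=[22,4,40] → X
    (1,4)@(3, 9): e=[66,-42,42] → .
    (0,5)@(1, 11): e=[22,10,34] → X
    (1,5)@(3, 11): e=[66,-36,36] → .
    (0,6)@(1, 13): e=[22,16,28] → X
    (1,6)@(3, 13): e=[66,-30,30] → .
    (0,7)@(1, 15): e=[22,22,22] → X
    (1,7)@(3, 15): e=[66,-24,24] → .
    (0,8)@(1, 17): e=[22,28,16] → X
    (1,8)@(3, 17): e=[66,-18,18] → .
    (0,9)@(1, 19): e=[22,34,10] → X
    (1,9)@(3, 19): e=[66,-12,12] → .
    (1,11)@(3, 23): e=[66,0,0] → .  [on edge]
  covered (7 px):
    . . . . . .
    . . . . . .
    . . . . . .
    . . . . . .
    X . . . . .
    X . . . . .
    X . . . . .
    X . . . . .
    X . . . . .
    X . . . . .
    X . . . . .
    . . . . . .
T1:
  2·area = 66  (B↔C swapped to make it positive)
  edge (3, 23)→(0, 0): d=(-3,-23) top-left  bias=+0
  edge (0, 0)→(3, 1): d=(3,1) right/bottom  bias=-1
  edge (3, 1)→(3, 23): d=(0,22) right/bottom  bias=-1
    (0,0)@(1, 1): e=[20,2,44] → X
    (1,0)@(3, 1): e=[66,0,0] → .  [on edge]
    (0,1)@(1, 3): e=[14,8,44] → X
    (1,1)@(3, 3): e=[60,6,0] → .  [on edge]
    (4,1)@(9, 3): e=[198,0,-132] → .  [on edge]
    (0,2)@(1, 5): e=[8,14,44] → X
    (1,2)@(3, 5): e=[54,12,0] → .  [on edge]
    (0,3)@(1, 7): e=[2,20,44] → X
    (1,3)@(3, 7): e=[48,18,0] → .  [on edge]
    (0,4)@(1, 9): e=[-4,26,44] → .
    (1,4)@(3, 9): e=[42,24,0] → .  [on edge]
    (1,5)@(3, 11): e=[36,30,0] → .  [on edge]
    (1,6)@(3, 13): e=[30,36,0] → .  [on edge]
    (1,7)@(3, 15): e=[24,42,0] → .  [on edge]
    (1,8)@(3, 17): e=[18,48,0] → .  [on edge]
    (1,9)@(3, 19): e=[12,54,0] → .  [on edge]
    (1,10)@(3, 21): e=[6,60,0] → .  [on edge]
    (1,11)@(3, 23): e=[0,66,0] → .  [on edge]
  covered (4 px):
    X . . . . .
    X . . . . .
    X . . . . .
    X . . . . .
    . . . . . .
    . . . . . .
    . . . . . .
    . . . . . .
    . . . . . .
    . . . . . .
    . . . . . .
    . . . . . .

Answer: [28,16,22]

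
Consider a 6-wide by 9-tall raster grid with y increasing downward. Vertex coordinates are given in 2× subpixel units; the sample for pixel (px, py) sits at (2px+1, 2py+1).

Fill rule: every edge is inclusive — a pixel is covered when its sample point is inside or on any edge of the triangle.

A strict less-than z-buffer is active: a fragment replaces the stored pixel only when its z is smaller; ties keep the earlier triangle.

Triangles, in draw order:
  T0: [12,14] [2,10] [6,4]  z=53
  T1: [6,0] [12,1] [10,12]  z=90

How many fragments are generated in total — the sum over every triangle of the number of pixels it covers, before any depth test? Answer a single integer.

T0:
  2·area = 76
  edge (12, 14)→(2, 10): d=(-10,-4) inclusive
  edge (2, 10)→(6, 4): d=(4,-6) inclusive
  edge (6, 4)→(12, 14): d=(6,10) inclusive
    (2,3)@(5, 7): e=[42,6,28] → █
    (3,3)@(7, 7): e=[50,18,8] → █
    (4,3)@(9, 7): e=[58,30,-12] → ·
    (1,4)@(3, 9): e=[14,2,60] → █
    (4,4)@(9, 9): e=[38,38,0] → █  [on edge]
    (5,4)@(11, 9): e=[46,50,-20] → ·
    (1,5)@(3, 11): e=[-6,10,72] → ·
    (2,5)@(5, 11): e=[2,22,52] → █
    (5,5)@(11, 11): e=[26,58,-8] → ·
    (2,6)@(5, 13): e=[-18,30,64] → ·
    (3,6)@(7, 13): e=[-10,42,44] → ·
    (4,6)@(9, 13): e=[-2,54,24] → ·
  covered (10 px):
    · · · · · ·
    · · · · · ·
    · · · · · ·
    · · █ █ · ·
    · █ █ █ █ ·
    · · █ █ █ ·
    · · · · · █
    · · · · · ·
    · · · · · ·
T1:
  2·area = 68
  edge (6, 0)→(12, 1): d=(6,1) inclusive
  edge (12, 1)→(10, 12): d=(-2,11) inclusive
  edge (10, 12)→(6, 0): d=(-4,-12) inclusive
    (3,0)@(7, 1): e=[5,55,8] → █
    (4,0)@(9, 1): e=[3,33,32] → █
    (5,0)@(11, 1): e=[1,11,56] → █
    (3,1)@(7, 3): e=[17,51,0] → █  [on edge]
    (3,2)@(7, 5): e=[29,47,-8] → ·
    (4,2)@(9, 5): e=[27,25,16] → █
    (4,3)@(9, 7): e=[39,21,8] → █
    (5,3)@(11, 7): e=[37,-1,32] → ·
    (4,4)@(9, 9): e=[51,17,0] → █  [on edge]
    (5,4)@(11, 9): e=[49,-5,24] → ·
    (4,5)@(9, 11): e=[63,13,-8] → ·
    (5,7)@(11, 15): e=[85,-17,0] → ·  [on edge]
  covered (10 px):
    · · · █ █ █
    · · · █ █ █
    · · · · █ █
    · · · · █ ·
    · · · · █ ·
    · · · · · ·
    · · · · · ·
    · · · · · ·
    · · · · · ·

Final: 20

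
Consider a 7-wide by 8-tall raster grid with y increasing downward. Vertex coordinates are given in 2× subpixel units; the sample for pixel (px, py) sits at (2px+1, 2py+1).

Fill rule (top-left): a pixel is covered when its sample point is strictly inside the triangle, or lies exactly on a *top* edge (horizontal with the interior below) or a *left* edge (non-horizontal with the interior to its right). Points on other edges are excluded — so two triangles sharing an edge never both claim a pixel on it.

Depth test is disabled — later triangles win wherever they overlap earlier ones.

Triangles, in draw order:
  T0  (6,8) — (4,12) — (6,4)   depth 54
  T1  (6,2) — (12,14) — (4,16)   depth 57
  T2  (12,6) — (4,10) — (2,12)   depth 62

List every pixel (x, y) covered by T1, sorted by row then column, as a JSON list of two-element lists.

T0:
  2·area = 8
  edge (6, 8)→(4, 12): d=(-2,4) right/bottom  bias=-1
  edge (4, 12)→(6, 4): d=(2,-8) top-left  bias=+0
  edge (6, 4)→(6, 8): d=(0,4) right/bottom  bias=-1
    (2,4)@(5, 9): e=[2,2,4] → #
    (3,4)@(7, 9): e=[-6,18,-4] → ·
    (2,5)@(5, 11): e=[-2,6,4] → ·
  covered (1 px):
    · · · · · · ·
    · · · · · · ·
    · · · · · · ·
    · · · · · · ·
    · · # · · · ·
    · · · · · · ·
    · · · · · · ·
    · · · · · · ·
T1:
  2·area = 108
  edge (6, 2)→(12, 14): d=(6,12) right/bottom  bias=-1
  edge (12, 14)→(4, 16): d=(-8,2) right/bottom  bias=-1
  edge (4, 16)→(6, 2): d=(2,-14) top-left  bias=+0
    (3,2)@(7, 5): e=[6,82,20] → #
    (4,2)@(9, 5): e=[-18,78,48] → ·
    (3,3)@(7, 7): e=[18,66,24] → #
    (4,3)@(9, 7): e=[-6,62,52] → ·
    (2,4)@(5, 9): e=[54,54,0] → #  [on edge]
    (4,4)@(9, 9): e=[6,46,56] → #
    (5,4)@(11, 9): e=[-18,42,84] → ·
    (2,5)@(5, 11): e=[66,38,4] → #
    (5,5)@(11, 11): e=[-6,26,88] → ·
    (2,6)@(5, 13): e=[78,22,8] → #
    (5,6)@(11, 13): e=[6,10,92] → #
    (6,6)@(13, 13): e=[-18,6,120] → ·
  covered (14 px):
    · · · · · · ·
    · · · · · · ·
    · · · # · · ·
    · · · # · · ·
    · · # # # · ·
    · · # # # · ·
    · · # # # # ·
    · · # # · · ·
T2:
  2·area = 8  (B↔C swapped to make it positive)
  edge (12, 6)→(2, 12): d=(-10,6) right/bottom  bias=-1
  edge (2, 12)→(4, 10): d=(2,-2) top-left  bias=+0
  edge (4, 10)→(12, 6): d=(8,-4) top-left  bias=+0
    (6,0)@(13, 1): e=[44,0,-36] → ·  [on edge]
    (5,1)@(11, 3): e=[36,0,-28] → ·  [on edge]
    (4,2)@(9, 5): e=[28,0,-20] → ·  [on edge]
    (3,3)@(7, 7): e=[20,0,-12] → ·  [on edge]
    (2,4)@(5, 9): e=[12,0,-4] → ·  [on edge]
    (3,4)@(7, 9): e=[0,4,4] → ·  [on edge]
    (1,5)@(3, 11): e=[4,0,4] → #  [on edge]
    (2,5)@(5, 11): e=[-8,4,12] → ·
    (0,6)@(1, 13): e=[-4,0,12] → ·  [on edge]
    (1,6)@(3, 13): e=[-16,4,20] → ·
  covered (1 px):
    · · · · · · ·
    · · · · · · ·
    · · · · · · ·
    · · · · · · ·
    · · · · · · ·
    · # · · · · ·
    · · · · · · ·
    · · · · · · ·

Result: [[3,2],[3,3],[2,4],[3,4],[4,4],[2,5],[3,5],[4,5],[2,6],[3,6],[4,6],[5,6],[2,7],[3,7]]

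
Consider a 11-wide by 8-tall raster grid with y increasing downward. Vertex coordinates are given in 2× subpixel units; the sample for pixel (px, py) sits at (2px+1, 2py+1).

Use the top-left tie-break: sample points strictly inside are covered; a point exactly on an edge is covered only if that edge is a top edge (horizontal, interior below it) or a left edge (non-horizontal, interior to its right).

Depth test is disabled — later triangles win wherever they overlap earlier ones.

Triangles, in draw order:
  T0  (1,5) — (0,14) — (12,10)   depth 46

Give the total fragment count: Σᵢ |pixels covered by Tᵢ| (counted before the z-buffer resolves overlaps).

T0:
  2·area = 104  (B↔C swapped to make it positive)
  edge (1, 5)→(12, 10): d=(11,5) right/bottom  bias=-1
  edge (12, 10)→(0, 14): d=(-12,4) right/bottom  bias=-1
  edge (0, 14)→(1, 5): d=(1,-9) top-left  bias=+0
    (0,2)@(1, 5): e=[0,104,0] → .  [on edge]
    (0,3)@(1, 7): e=[22,80,2] → X
    (1,3)@(3, 7): e=[12,72,20] → X
    (2,3)@(5, 7): e=[2,64,38] → X
    (3,3)@(7, 7): e=[-8,56,56] → .
    (10,3)@(21, 7): e=[-78,0,182] → .  [on edge]
    (0,4)@(1, 9): e=[44,56,4] → X
    (3,4)@(7, 9): e=[14,32,58] → X
    (4,4)@(9, 9): e=[4,24,76] → X
    (5,4)@(11, 9): e=[-6,16,94] → .
    (7,4)@(15, 9): e=[-26,0,130] → .  [on edge]
    (0,5)@(1, 11): e=[66,32,6] → X
    (4,5)@(9, 11): e=[26,0,78] → .  [on edge]
    (1,6)@(3, 13): e=[78,0,26] → .  [on edge]
  covered (13 px):
    . . . . . . . . . . .
    . . . . . . . . . . .
    . . . . . . . . . . .
    X X X . . . . . . . .
    X X X X X . . . . . .
    X X X X . . . . . . .
    X . . . . . . . . . .
    . . . . . . . . . . .

Answer: 13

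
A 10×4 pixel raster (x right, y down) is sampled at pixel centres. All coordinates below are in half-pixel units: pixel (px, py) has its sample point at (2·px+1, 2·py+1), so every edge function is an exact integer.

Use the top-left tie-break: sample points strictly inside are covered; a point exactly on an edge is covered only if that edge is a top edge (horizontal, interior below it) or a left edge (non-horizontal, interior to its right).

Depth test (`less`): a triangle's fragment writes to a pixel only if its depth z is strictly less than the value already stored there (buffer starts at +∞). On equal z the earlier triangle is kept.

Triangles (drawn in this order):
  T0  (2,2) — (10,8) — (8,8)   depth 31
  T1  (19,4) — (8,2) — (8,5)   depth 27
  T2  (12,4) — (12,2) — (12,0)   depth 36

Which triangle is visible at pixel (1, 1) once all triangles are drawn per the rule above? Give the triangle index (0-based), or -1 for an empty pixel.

T0:
  2·area = 12
  edge (2, 2)→(10, 8): d=(8,6) right/bottom  bias=-1
  edge (10, 8)→(8, 8): d=(-2,0) right/bottom  bias=-1
  edge (8, 8)→(2, 2): d=(-6,-6) top-left  bias=+0
    (0,0)@(1, 1): e=[-2,14,0] → .  [on edge]
    (1,1)@(3, 3): e=[2,10,0] → X  [on edge]
    (2,1)@(5, 3): e=[-10,10,12] → .
    (1,2)@(3, 5): e=[18,6,-12] → .
    (2,2)@(5, 5): e=[6,6,0] → X  [on edge]
    (3,2)@(7, 5): e=[-6,6,12] → .
    (2,3)@(5, 7): e=[22,2,-12] → .
    (3,3)@(7, 7): e=[10,2,0] → X  [on edge]
    (4,3)@(9, 7): e=[-2,2,12] → .
  covered (3 px):
    . . . . . . . . . .
    . X . . . . . . . .
    . . X . . . . . . .
    . . . X . . . . . .
T1:
  2·area = 33  (B↔C swapped to make it positive)
  edge (19, 4)→(8, 5): d=(-11,1) right/bottom  bias=-1
  edge (8, 5)→(8, 2): d=(0,-3) top-left  bias=+0
  edge (8, 2)→(19, 4): d=(11,2) right/bottom  bias=-1
    (4,1)@(9, 3): e=[21,3,9] → X
    (5,1)@(11, 3): e=[19,9,5] → X
    (6,1)@(13, 3): e=[17,15,1] → X
    (7,1)@(15, 3): e=[15,21,-3] → .
    (4,2)@(9, 5): e=[-1,3,31] → .
    (5,2)@(11, 5): e=[-3,9,27] → .
    (6,2)@(13, 5): e=[-5,15,23] → .
  covered (3 px):
    . . . . . . . . . .
    . . . . X X X . . .
    . . . . . . . . . .
    . . . . . . . . . .
T2:
  degenerate (2·area = 0) — covers nothing

Z-buffer (winner per pixel, '.' = empty):
  . . . . . . . . . .
  . 0 . . 1 1 1 . . .
  . . 0 . . . . . . .
  . . . 0 . . . . . .

Answer: 0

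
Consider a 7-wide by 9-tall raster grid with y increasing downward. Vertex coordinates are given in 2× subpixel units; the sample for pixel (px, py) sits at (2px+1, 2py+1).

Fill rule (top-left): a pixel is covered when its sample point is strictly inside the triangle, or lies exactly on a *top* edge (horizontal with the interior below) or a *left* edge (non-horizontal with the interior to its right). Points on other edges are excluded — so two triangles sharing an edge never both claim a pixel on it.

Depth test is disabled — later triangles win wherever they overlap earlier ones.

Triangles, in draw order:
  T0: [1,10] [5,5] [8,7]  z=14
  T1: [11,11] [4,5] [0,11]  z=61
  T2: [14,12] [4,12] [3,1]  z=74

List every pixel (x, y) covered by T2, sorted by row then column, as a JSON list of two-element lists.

T0:
  2·area = 23
  edge (1, 10)→(5, 5): d=(4,-5) top-left  bias=+0
  edge (5, 5)→(8, 7): d=(3,2) right/bottom  bias=-1
  edge (8, 7)→(1, 10): d=(-7,3) right/bottom  bias=-1
    (2,2)@(5, 5): e=[0,0,23] → ·  [on edge]
    (2,3)@(5, 7): e=[8,6,9] → #
    (3,3)@(7, 7): e=[18,2,3] → #
    (4,3)@(9, 7): e=[28,-2,-3] → ·
    (1,4)@(3, 9): e=[6,16,1] → #
    (2,4)@(5, 9): e=[16,12,-5] → ·
    (3,4)@(7, 9): e=[26,8,-11] → ·
    (5,4)@(11, 9): e=[46,0,-23] → ·  [on edge]
    (1,5)@(3, 11): e=[14,22,-13] → ·
  covered (3 px):
    · · · · · · ·
    · · · · · · ·
    · · · · · · ·
    · · # # · · ·
    · # · · · · ·
    · · · · · · ·
    · · · · · · ·
    · · · · · · ·
    · · · · · · ·
T1:
  2·area = 66  (B↔C swapped to make it positive)
  edge (11, 11)→(0, 11): d=(-11,0) right/bottom  bias=-1
  edge (0, 11)→(4, 5): d=(4,-6) top-left  bias=+0
  edge (4, 5)→(11, 11): d=(7,6) right/bottom  bias=-1
    (1,3)@(3, 7): e=[44,2,20] → #
    (2,3)@(5, 7): e=[44,14,8] → #
    (3,3)@(7, 7): e=[44,26,-4] → ·
    (1,4)@(3, 9): e=[22,10,34] → #
    (3,4)@(7, 9): e=[22,34,10] → #
    (4,4)@(9, 9): e=[22,46,-2] → ·
    (0,5)@(1, 11): e=[0,6,60] → ·  [on edge]
    (1,5)@(3, 11): e=[0,18,48] → ·  [on edge]
    (2,5)@(5, 11): e=[0,30,36] → ·  [on edge]
    (3,5)@(7, 11): e=[0,42,24] → ·  [on edge]
    (4,5)@(9, 11): e=[0,54,12] → ·  [on edge]
    (5,5)@(11, 11): e=[0,66,0] → ·  [on edge]
    (6,5)@(13, 11): e=[0,78,-12] → ·  [on edge]
  covered (5 px):
    · · · · · · ·
    · · · · · · ·
    · · · · · · ·
    · # # · · · ·
    · # # # · · ·
    · · · · · · ·
    · · · · · · ·
    · · · · · · ·
    · · · · · · ·
T2:
  2·area = 110
  edge (14, 12)→(4, 12): d=(-10,0) right/bottom  bias=-1
  edge (4, 12)→(3, 1): d=(-1,-11) top-left  bias=+0
  edge (3, 1)→(14, 12): d=(11,11) right/bottom  bias=-1
    (1,0)@(3, 1): e=[110,0,0] → ·  [on edge]
    (2,1)@(5, 3): e=[90,20,0] → ·  [on edge]
    (2,2)@(5, 5): e=[70,18,22] → #
    (3,2)@(7, 5): e=[70,40,0] → ·  [on edge]
    (2,3)@(5, 7): e=[50,16,44] → #
    (3,3)@(7, 7): e=[50,38,22] → #
    (4,3)@(9, 7): e=[50,60,0] → ·  [on edge]
    (2,4)@(5, 9): e=[30,14,66] → #
    (4,4)@(9, 9): e=[30,58,22] → #
    (5,4)@(11, 9): e=[30,80,0] → ·  [on edge]
    (2,5)@(5, 11): e=[10,12,88] → #
    (5,5)@(11, 11): e=[10,78,22] → #
    (6,5)@(13, 11): e=[10,100,0] → ·  [on edge]
  covered (10 px):
    · · · · · · ·
    · · · · · · ·
    · · # · · · ·
    · · # # · · ·
    · · # # # · ·
    · · # # # # ·
    · · · · · · ·
    · · · · · · ·
    · · · · · · ·

Final: [[2,2],[2,3],[3,3],[2,4],[3,4],[4,4],[2,5],[3,5],[4,5],[5,5]]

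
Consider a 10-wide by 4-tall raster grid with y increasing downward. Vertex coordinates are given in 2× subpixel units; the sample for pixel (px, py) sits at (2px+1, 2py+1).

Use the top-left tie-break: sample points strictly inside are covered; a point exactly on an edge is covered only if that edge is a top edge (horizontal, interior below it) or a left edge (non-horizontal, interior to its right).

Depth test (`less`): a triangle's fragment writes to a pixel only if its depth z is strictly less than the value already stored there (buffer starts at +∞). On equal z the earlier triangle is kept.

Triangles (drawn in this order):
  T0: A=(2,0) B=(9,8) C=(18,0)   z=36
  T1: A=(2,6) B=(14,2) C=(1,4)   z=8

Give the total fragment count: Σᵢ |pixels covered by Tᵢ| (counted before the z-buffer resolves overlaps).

T0:
  2·area = 128  (B↔C swapped to make it positive)
  edge (2, 0)→(18, 0): d=(16,0) top-left  bias=+0
  edge (18, 0)→(9, 8): d=(-9,8) right/bottom  bias=-1
  edge (9, 8)→(2, 0): d=(-7,-8) top-left  bias=+0
    (1,0)@(3, 1): e=[16,111,1] → █
    (2,0)@(5, 1): e=[16,95,17] → █
    (3,0)@(7, 1): e=[16,79,33] → █
    (4,0)@(9, 1): e=[16,63,49] → █
    (5,0)@(11, 1): e=[16,47,65] → █
    (6,0)@(13, 1): e=[16,31,81] → █
    (7,0)@(15, 1): e=[16,15,97] → █
    (8,0)@(17, 1): e=[16,-1,113] → ·
    (1,1)@(3, 3): e=[48,93,-13] → ·
    (2,1)@(5, 3): e=[48,77,3] → █
    (7,1)@(15, 3): e=[48,-3,83] → ·
    (2,2)@(5, 5): e=[80,59,-11] → ·
  covered (16 px):
    · █ █ █ █ █ █ █ · ·
    · · █ █ █ █ █ · · ·
    · · · █ █ █ · · · ·
    · · · · █ · · · · ·
T1:
  2·area = 28  (B↔C swapped to make it positive)
  edge (2, 6)→(1, 4): d=(-1,-2) top-left  bias=+0
  edge (1, 4)→(14, 2): d=(13,-2) top-left  bias=+0
  edge (14, 2)→(2, 6): d=(-12,4) right/bottom  bias=-1
    (8,0)@(17, 1): e=[35,-7,0] → ·  [on edge]
    (4,1)@(9, 3): e=[17,3,8] → █
    (5,1)@(11, 3): e=[21,7,0] → ·  [on edge]
    (1,2)@(3, 5): e=[3,17,8] → █
    (2,2)@(5, 5): e=[7,21,0] → ·  [on edge]
    (4,2)@(9, 5): e=[15,29,-16] → ·
    (1,3)@(3, 7): e=[1,43,-16] → ·
  covered (2 px):
    · · · · · · · · · ·
    · · · · █ · · · · ·
    · █ · · · · · · · ·
    · · · · · · · · · ·

Final: 18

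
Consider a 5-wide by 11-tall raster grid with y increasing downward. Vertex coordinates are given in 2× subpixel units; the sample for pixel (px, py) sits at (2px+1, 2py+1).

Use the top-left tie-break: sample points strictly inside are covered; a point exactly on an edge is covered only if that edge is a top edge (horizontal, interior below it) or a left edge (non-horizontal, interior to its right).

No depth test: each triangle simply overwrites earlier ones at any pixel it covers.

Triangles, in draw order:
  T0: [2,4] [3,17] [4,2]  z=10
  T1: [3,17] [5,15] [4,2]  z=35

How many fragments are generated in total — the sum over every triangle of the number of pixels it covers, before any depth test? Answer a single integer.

T0:
  2·area = 28  (B↔C swapped to make it positive)
  edge (2, 4)→(4, 2): d=(2,-2) top-left  bias=+0
  edge (4, 2)→(3, 17): d=(-1,15) right/bottom  bias=-1
  edge (3, 17)→(2, 4): d=(-1,-13) top-left  bias=+0
    (2,0)@(5, 1): e=[0,-14,42] → ·  [on edge]
    (1,1)@(3, 3): e=[0,14,14] → █  [on edge]
    (2,1)@(5, 3): e=[4,-16,40] → ·
    (0,2)@(1, 5): e=[0,42,-14] → ·  [on edge]
    (1,2)@(3, 5): e=[4,12,12] → █
    (2,2)@(5, 5): e=[8,-18,38] → ·
    (1,3)@(3, 7): e=[8,10,10] → █
    (2,3)@(5, 7): e=[12,-20,36] → ·
    (1,4)@(3, 9): e=[12,8,8] → █
    (2,4)@(5, 9): e=[16,-22,34] → ·
    (1,5)@(3, 11): e=[16,6,6] → █
    (2,5)@(5, 11): e=[20,-24,32] → ·
    (1,8)@(3, 17): e=[28,0,0] → ·  [on edge]
  covered (7 px):
    · · · · ·
    · █ · · ·
    · █ · · ·
    · █ · · ·
    · █ · · ·
    · █ · · ·
    · █ · · ·
    · █ · · ·
    · · · · ·
    · · · · ·
    · · · · ·
T1:
  2·area = 28  (B↔C swapped to make it positive)
  edge (3, 17)→(4, 2): d=(1,-15) top-left  bias=+0
  edge (4, 2)→(5, 15): d=(1,13) right/bottom  bias=-1
  edge (5, 15)→(3, 17): d=(-2,2) right/bottom  bias=-1
    (4,5)@(9, 11): e=[84,-56,0] → ·  [on edge]
    (3,6)@(7, 13): e=[56,-28,0] → ·  [on edge]
    (2,7)@(5, 15): e=[28,0,0] → ·  [on edge]
    (1,8)@(3, 17): e=[0,28,0] → ·  [on edge]
    (0,9)@(1, 19): e=[-28,56,0] → ·  [on edge]
  covered (0 px):
    · · · · ·
    · · · · ·
    · · · · ·
    · · · · ·
    · · · · ·
    · · · · ·
    · · · · ·
    · · · · ·
    · · · · ·
    · · · · ·
    · · · · ·

Final: 7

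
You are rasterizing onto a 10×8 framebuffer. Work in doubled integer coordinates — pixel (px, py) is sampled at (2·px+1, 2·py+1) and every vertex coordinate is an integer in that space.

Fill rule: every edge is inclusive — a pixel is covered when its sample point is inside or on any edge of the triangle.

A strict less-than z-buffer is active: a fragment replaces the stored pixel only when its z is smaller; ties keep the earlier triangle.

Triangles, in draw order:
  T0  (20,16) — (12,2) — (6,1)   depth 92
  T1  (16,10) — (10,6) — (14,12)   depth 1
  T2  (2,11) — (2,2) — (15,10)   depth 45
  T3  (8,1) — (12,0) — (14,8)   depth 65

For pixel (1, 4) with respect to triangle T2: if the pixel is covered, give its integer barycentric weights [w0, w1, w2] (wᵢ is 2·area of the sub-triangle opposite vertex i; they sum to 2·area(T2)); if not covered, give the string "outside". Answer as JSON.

T0:
  2·area = 76  (B↔C swapped to make it positive)
  edge (20, 16)→(6, 1): d=(-14,-15) inclusive
  edge (6, 1)→(12, 2): d=(6,1) inclusive
  edge (12, 2)→(20, 16): d=(8,14) inclusive
    (4,1)@(9, 3): e=[17,9,50] → #
    (5,1)@(11, 3): e=[47,7,22] → #
    (6,1)@(13, 3): e=[77,5,-6] → ·
    (4,2)@(9, 5): e=[-11,21,66] → ·
    (5,2)@(11, 5): e=[19,19,38] → #
    (6,2)@(13, 5): e=[49,17,10] → #
    (7,2)@(15, 5): e=[79,15,-18] → ·
    (5,3)@(11, 7): e=[-9,31,54] → ·
    (6,3)@(13, 7): e=[21,29,26] → #
    (7,3)@(15, 7): e=[51,27,-2] → ·
    (6,4)@(13, 9): e=[-7,41,42] → ·
    (7,4)@(15, 9): e=[23,39,14] → #
  covered (7 px):
    · · · · · · · · · ·
    · · · · # # · · · ·
    · · · · · # # · · ·
    · · · · · · # · · ·
    · · · · · · · # · ·
    · · · · · · · · # ·
    · · · · · · · · · ·
    · · · · · · · · · ·
T1:
  2·area = 20  (B↔C swapped to make it positive)
  edge (16, 10)→(14, 12): d=(-2,2) inclusive
  edge (14, 12)→(10, 6): d=(-4,-6) inclusive
  edge (10, 6)→(16, 10): d=(6,4) inclusive
    (5,3)@(11, 7): e=[16,2,2] → #
    (6,3)@(13, 7): e=[12,14,-6] → ·
    (9,3)@(19, 7): e=[0,50,-30] → ·  [on edge]
    (5,4)@(11, 9): e=[12,-6,14] → ·
    (6,4)@(13, 9): e=[8,6,6] → #
    (7,4)@(15, 9): e=[4,18,-2] → ·
    (8,4)@(17, 9): e=[0,30,-10] → ·  [on edge]
    (6,5)@(13, 11): e=[4,-2,18] → ·
    (7,5)@(15, 11): e=[0,10,10] → #  [on edge]
    (8,5)@(17, 11): e=[-4,22,2] → ·
    (6,6)@(13, 13): e=[0,-10,30] → ·  [on edge]
    (7,6)@(15, 13): e=[-4,2,22] → ·
    (5,7)@(11, 15): e=[0,-30,50] → ·  [on edge]
  covered (3 px):
    · · · · · · · · · ·
    · · · · · · · · · ·
    · · · · · · · · · ·
    · · · · · # · · · ·
    · · · · · · # · · ·
    · · · · · · · # · ·
    · · · · · · · · · ·
    · · · · · · · · · ·
T2:
  2·area = 117
  edge (2, 11)→(2, 2): d=(0,-9) inclusive
  edge (2, 2)→(15, 10): d=(13,8) inclusive
  edge (15, 10)→(2, 11): d=(-13,1) inclusive
    (1,1)@(3, 3): e=[9,5,103] → #
    (2,1)@(5, 3): e=[27,-11,101] → ·
    (1,2)@(3, 5): e=[9,31,77] → #
    (2,2)@(5, 5): e=[27,15,75] → #
    (3,2)@(7, 5): e=[45,-1,73] → ·
    (1,3)@(3, 7): e=[9,57,51] → #
    (3,3)@(7, 7): e=[45,25,47] → #
    (4,3)@(9, 7): e=[63,9,45] → #
    (5,3)@(11, 7): e=[81,-7,43] → ·
    (1,4)@(3, 9): e=[9,83,25] → #
    (5,4)@(11, 9): e=[81,19,17] → #
    (6,4)@(13, 9): e=[99,3,15] → #
  covered (13 px):
    · · · · · · · · · ·
    · # · · · · · · · ·
    · # # · · · · · · ·
    · # # # # · · · · ·
    · # # # # # # · · ·
    · · · · · · · · · ·
    · · · · · · · · · ·
    · · · · · · · · · ·
T3:
  2·area = 34
  edge (8, 1)→(12, 0): d=(4,-1) inclusive
  edge (12, 0)→(14, 8): d=(2,8) inclusive
  edge (14, 8)→(8, 1): d=(-6,-7) inclusive
    (4,0)@(9, 1): e=[1,26,7] → #
    (5,0)@(11, 1): e=[3,10,21] → #
    (6,0)@(13, 1): e=[5,-6,35] → ·
    (4,1)@(9, 3): e=[9,30,-5] → ·
    (5,1)@(11, 3): e=[11,14,9] → #
    (6,1)@(13, 3): e=[13,-2,23] → ·
    (5,2)@(11, 5): e=[19,18,-3] → ·
    (6,2)@(13, 5): e=[21,2,11] → #
    (7,2)@(15, 5): e=[23,-14,25] → ·
    (6,3)@(13, 7): e=[29,6,-1] → ·
  covered (4 px):
    · · · · # # · · · ·
    · · · · · # · · · ·
    · · · · · · # · · ·
    · · · · · · · · · ·
    · · · · · · · · · ·
    · · · · · · · · · ·
    · · · · · · · · · ·
    · · · · · · · · · ·

Answer: [83,25,9]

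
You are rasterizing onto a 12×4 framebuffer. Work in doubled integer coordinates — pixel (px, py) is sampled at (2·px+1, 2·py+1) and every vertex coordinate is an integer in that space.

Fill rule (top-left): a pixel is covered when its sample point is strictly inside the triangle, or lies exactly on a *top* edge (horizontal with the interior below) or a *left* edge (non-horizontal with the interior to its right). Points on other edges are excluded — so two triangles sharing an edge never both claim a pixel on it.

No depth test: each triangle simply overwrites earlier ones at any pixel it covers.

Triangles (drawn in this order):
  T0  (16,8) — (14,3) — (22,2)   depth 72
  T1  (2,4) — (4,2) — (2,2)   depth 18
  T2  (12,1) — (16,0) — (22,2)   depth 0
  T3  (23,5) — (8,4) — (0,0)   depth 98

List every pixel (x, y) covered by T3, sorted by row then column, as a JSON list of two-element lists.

T0:
  2·area = 42
  edge (16, 8)→(14, 3): d=(-2,-5) top-left  bias=+0
  edge (14, 3)→(22, 2): d=(8,-1) top-left  bias=+0
  edge (22, 2)→(16, 8): d=(-6,6) right/bottom  bias=-1
    (11,0)@(23, 1): e=[49,-7,0] → ·  [on edge]
    (7,1)@(15, 3): e=[5,1,36] → █
    (8,1)@(17, 3): e=[15,3,24] → █
    (9,1)@(19, 3): e=[25,5,12] → █
    (10,1)@(21, 3): e=[35,7,0] → ·  [on edge]
    (7,2)@(15, 5): e=[1,17,24] → █
    (9,2)@(19, 5): e=[21,21,0] → ·  [on edge]
    (7,3)@(15, 7): e=[-3,33,12] → ·
    (8,3)@(17, 7): e=[7,35,0] → ·  [on edge]
  covered (5 px):
    · · · · · · · · · · · ·
    · · · · · · · █ █ █ · ·
    · · · · · · · █ █ · · ·
    · · · · · · · · · · · ·
T1:
  2·area = 4  (B↔C swapped to make it positive)
  edge (2, 4)→(2, 2): d=(0,-2) top-left  bias=+0
  edge (2, 2)→(4, 2): d=(2,0) top-left  bias=+0
  edge (4, 2)→(2, 4): d=(-2,2) right/bottom  bias=-1
    (2,0)@(5, 1): e=[6,-2,0] → ·  [on edge]
    (1,1)@(3, 3): e=[2,2,0] → ·  [on edge]
    (0,2)@(1, 5): e=[-2,6,0] → ·  [on edge]
  covered (0 px):
    · · · · · · · · · · · ·
    · · · · · · · · · · · ·
    · · · · · · · · · · · ·
    · · · · · · · · · · · ·
T2:
  2·area = 14
  edge (12, 1)→(16, 0): d=(4,-1) top-left  bias=+0
  edge (16, 0)→(22, 2): d=(6,2) right/bottom  bias=-1
  edge (22, 2)→(12, 1): d=(-10,-1) top-left  bias=+0
    (6,0)@(13, 1): e=[1,12,1] → █
    (7,0)@(15, 1): e=[3,8,3] → █
    (8,0)@(17, 1): e=[5,4,5] → █
    (9,0)@(19, 1): e=[7,0,7] → ·  [on edge]
    (6,1)@(13, 3): e=[9,24,-19] → ·
    (7,1)@(15, 3): e=[11,20,-17] → ·
    (8,1)@(17, 3): e=[13,16,-15] → ·
  covered (3 px):
    · · · · · · █ █ █ · · ·
    · · · · · · · · · · · ·
    · · · · · · · · · · · ·
    · · · · · · · · · · · ·
T3:
  2·area = 52
  edge (23, 5)→(8, 4): d=(-15,-1) top-left  bias=+0
  edge (8, 4)→(0, 0): d=(-8,-4) top-left  bias=+0
  edge (0, 0)→(23, 5): d=(23,5) right/bottom  bias=-1
    (1,0)@(3, 1): e=[40,4,8] → █
    (2,0)@(5, 1): e=[42,12,-2] → ·
    (1,1)@(3, 3): e=[10,-12,54] → ·
    (3,1)@(7, 3): e=[14,4,34] → █
    (4,1)@(9, 3): e=[16,12,24] → █
    (5,1)@(11, 3): e=[18,20,14] → █
    (6,1)@(13, 3): e=[20,28,4] → █
    (7,1)@(15, 3): e=[22,36,-6] → ·
    (3,2)@(7, 5): e=[-16,-12,80] → ·
    (4,2)@(9, 5): e=[-14,-4,70] → ·
    (5,2)@(11, 5): e=[-12,4,60] → ·
    (6,2)@(13, 5): e=[-10,12,50] → ·
    (11,2)@(23, 5): e=[0,52,0] → ·  [on edge]
  covered (5 px):
    · █ · · · · · · · · · ·
    · · · █ █ █ █ · · · · ·
    · · · · · · · · · · · ·
    · · · · · · · · · · · ·

Answer: [[1,0],[3,1],[4,1],[5,1],[6,1]]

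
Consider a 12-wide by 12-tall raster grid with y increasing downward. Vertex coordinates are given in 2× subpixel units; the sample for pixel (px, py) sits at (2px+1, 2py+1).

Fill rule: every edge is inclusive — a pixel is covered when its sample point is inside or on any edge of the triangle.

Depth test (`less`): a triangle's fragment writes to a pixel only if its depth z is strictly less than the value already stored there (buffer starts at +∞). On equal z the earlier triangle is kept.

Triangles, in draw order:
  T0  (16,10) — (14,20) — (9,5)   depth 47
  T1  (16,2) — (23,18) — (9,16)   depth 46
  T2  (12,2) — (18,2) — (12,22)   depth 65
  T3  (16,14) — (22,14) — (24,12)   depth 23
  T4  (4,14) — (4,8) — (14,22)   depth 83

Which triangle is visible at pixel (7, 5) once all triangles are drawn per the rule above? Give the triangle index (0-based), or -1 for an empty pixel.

T0:
  2·area = 80
  edge (16, 10)→(14, 20): d=(-2,10) inclusive
  edge (14, 20)→(9, 5): d=(-5,-15) inclusive
  edge (9, 5)→(16, 10): d=(7,5) inclusive
    (4,2)@(9, 5): e=[80,0,0] → #  [on edge]
    (5,2)@(11, 5): e=[60,30,-10] → ·
    (8,2)@(17, 5): e=[0,120,-40] → ·  [on edge]
    (4,3)@(9, 7): e=[76,-10,14] → ·
    (5,3)@(11, 7): e=[56,20,4] → #
    (6,3)@(13, 7): e=[36,50,-6] → ·
    (5,4)@(11, 9): e=[52,10,18] → #
    (6,4)@(13, 9): e=[32,40,8] → #
    (7,4)@(15, 9): e=[12,70,-2] → ·
    (5,5)@(11, 11): e=[48,0,32] → #  [on edge]
    (7,5)@(15, 11): e=[8,60,12] → #
    (8,5)@(17, 11): e=[-12,90,2] → ·
    (7,7)@(15, 15): e=[0,40,40] → #  [on edge]
    (11,7)@(23, 15): e=[-80,160,0] → ·  [on edge]
    (6,8)@(13, 17): e=[16,0,64] → #  [on edge]
    (7,11)@(15, 23): e=[-16,0,96] → ·  [on edge]
  covered (12 px):
    · · · · · · · · · · · ·
    · · · · · · · · · · · ·
    · · · · # · · · · · · ·
    · · · · · # · · · · · ·
    · · · · · # # · · · · ·
    · · · · · # # # · · · ·
    · · · · · · # # · · · ·
    · · · · · · # # · · · ·
    · · · · · · # · · · · ·
    · · · · · · · · · · · ·
    · · · · · · · · · · · ·
    · · · · · · · · · · · ·
T1:
  2·area = 210
  edge (16, 2)→(23, 18): d=(7,16) inclusive
  edge (23, 18)→(9, 16): d=(-14,-2) inclusive
  edge (9, 16)→(16, 2): d=(7,-14) inclusive
    (7,2)@(15, 5): e=[37,166,7] → #
    (8,2)@(17, 5): e=[5,170,35] → #
    (9,2)@(19, 5): e=[-27,174,63] → ·
    (7,3)@(15, 7): e=[51,138,21] → #
    (9,3)@(19, 7): e=[-13,146,77] → ·
    (6,4)@(13, 9): e=[97,106,7] → #
    (9,4)@(19, 9): e=[1,118,91] → #
    (10,4)@(21, 9): e=[-31,122,119] → ·
    (6,5)@(13, 11): e=[111,78,21] → #
    (10,5)@(21, 11): e=[-17,94,133] → ·
    (5,6)@(11, 13): e=[157,46,7] → #
    (10,6)@(21, 13): e=[-3,66,147] → ·
  covered (26 px):
    · · · · · · · · · · · ·
    · · · · · · · · · · · ·
    · · · · · · · # # · · ·
    · · · · · · · # # · · ·
    · · · · · · # # # # · ·
    · · · · · · # # # # · ·
    · · · · · # # # # # · ·
    · · · · · # # # # # # ·
    · · · · · · · · # # # ·
    · · · · · · · · · · · ·
    · · · · · · · · · · · ·
    · · · · · · · · · · · ·
T2:
  2·area = 120
  edge (12, 2)→(18, 2): d=(6,0) inclusive
  edge (18, 2)→(12, 22): d=(-6,20) inclusive
  edge (12, 22)→(12, 2): d=(0,-20) inclusive
    (6,1)@(13, 3): e=[6,94,20] → #
    (7,1)@(15, 3): e=[6,54,60] → #
    (8,1)@(17, 3): e=[6,14,100] → #
    (9,1)@(19, 3): e=[6,-26,140] → ·
    (6,2)@(13, 5): e=[18,82,20] → #
    (9,2)@(19, 5): e=[18,-38,140] → ·
    (6,3)@(13, 7): e=[30,70,20] → #
    (8,3)@(17, 7): e=[30,-10,100] → ·
    (6,4)@(13, 9): e=[42,58,20] → #
    (8,4)@(17, 9): e=[42,-22,100] → ·
    (6,5)@(13, 11): e=[54,46,20] → #
    (8,5)@(17, 11): e=[54,-34,100] → ·
  covered (15 px):
    · · · · · · · · · · · ·
    · · · · · · # # # · · ·
    · · · · · · # # # · · ·
    · · · · · · # # · · · ·
    · · · · · · # # · · · ·
    · · · · · · # # · · · ·
    · · · · · · # · · · · ·
    · · · · · · # · · · · ·
    · · · · · · # · · · · ·
    · · · · · · · · · · · ·
    · · · · · · · · · · · ·
    · · · · · · · · · · · ·
T3:
  2·area = 12  (B↔C swapped to make it positive)
  edge (16, 14)→(24, 12): d=(8,-2) inclusive
  edge (24, 12)→(22, 14): d=(-2,2) inclusive
  edge (22, 14)→(16, 14): d=(-6,0) inclusive
    (10,6)@(21, 13): e=[2,4,6] → #
    (11,6)@(23, 13): e=[6,0,6] → #  [on edge]
    (10,7)@(21, 15): e=[18,0,-6] → ·  [on edge]
    (11,7)@(23, 15): e=[22,-4,-6] → ·
    (9,8)@(19, 17): e=[30,0,-18] → ·  [on edge]
    (8,9)@(17, 19): e=[42,0,-30] → ·  [on edge]
    (7,10)@(15, 21): e=[54,0,-42] → ·  [on edge]
    (6,11)@(13, 23): e=[66,0,-54] → ·  [on edge]
  covered (2 px):
    · · · · · · · · · · · ·
    · · · · · · · · · · · ·
    · · · · · · · · · · · ·
    · · · · · · · · · · · ·
    · · · · · · · · · · · ·
    · · · · · · · · · · · ·
    · · · · · · · · · · # #
    · · · · · · · · · · · ·
    · · · · · · · · · · · ·
    · · · · · · · · · · · ·
    · · · · · · · · · · · ·
    · · · · · · · · · · · ·
T4:
  2·area = 60
  edge (4, 14)→(4, 8): d=(0,-6) inclusive
  edge (4, 8)→(14, 22): d=(10,14) inclusive
  edge (14, 22)→(4, 14): d=(-10,-8) inclusive
    (2,5)@(5, 11): e=[6,16,38] → #
    (3,5)@(7, 11): e=[18,-12,54] → ·
    (2,6)@(5, 13): e=[6,36,18] → #
    (3,6)@(7, 13): e=[18,8,34] → #
    (4,6)@(9, 13): e=[30,-20,50] → ·
    (2,7)@(5, 15): e=[6,56,-2] → ·
    (3,7)@(7, 15): e=[18,28,14] → #
    (4,7)@(9, 15): e=[30,0,30] → #  [on edge]
    (5,7)@(11, 15): e=[42,-28,46] → ·
    (3,8)@(7, 17): e=[18,48,-6] → ·
    (4,8)@(9, 17): e=[30,20,10] → #
    (5,8)@(11, 17): e=[42,-8,26] → ·
  covered (8 px):
    · · · · · · · · · · · ·
    · · · · · · · · · · · ·
    · · · · · · · · · · · ·
    · · · · · · · · · · · ·
    · · · · · · · · · · · ·
    · · # · · · · · · · · ·
    · · # # · · · · · · · ·
    · · · # # · · · · · · ·
    · · · · # · · · · · · ·
    · · · · · # · · · · · ·
    · · · · · · # · · · · ·
    · · · · · · · · · · · ·

Z-buffer (winner per pixel, '.' = empty):
  . . . . . . . . . . . .
  . . . . . . 2 2 2 . . .
  . . . . 0 . 2 1 1 . . .
  . . . . . 0 2 1 1 . . .
  . . . . . 0 1 1 1 1 . .
  . . 4 . . 0 1 1 1 1 . .
  . . 4 4 . 1 1 1 1 1 3 3
  . . . 4 4 1 1 1 1 1 1 .
  . . . . 4 . 0 . 1 1 1 .
  . . . . . 4 . . . . . .
  . . . . . . 4 . . . . .
  . . . . . . . . . . . .

Final: 1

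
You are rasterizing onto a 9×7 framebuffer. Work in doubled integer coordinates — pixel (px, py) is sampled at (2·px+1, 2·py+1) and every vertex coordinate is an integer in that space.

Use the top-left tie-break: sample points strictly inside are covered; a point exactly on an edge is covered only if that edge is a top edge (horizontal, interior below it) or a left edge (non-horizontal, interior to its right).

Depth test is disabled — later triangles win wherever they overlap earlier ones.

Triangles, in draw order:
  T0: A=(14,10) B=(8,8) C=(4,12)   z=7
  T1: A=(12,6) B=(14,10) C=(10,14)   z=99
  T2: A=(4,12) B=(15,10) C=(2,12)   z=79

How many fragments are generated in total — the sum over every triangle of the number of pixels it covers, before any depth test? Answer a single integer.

T0:
  2·area = 32  (B↔C swapped to make it positive)
  edge (14, 10)→(4, 12): d=(-10,2) right/bottom  bias=-1
  edge (4, 12)→(8, 8): d=(4,-4) top-left  bias=+0
  edge (8, 8)→(14, 10): d=(6,2) right/bottom  bias=-1
    (7,0)@(15, 1): e=[88,0,-56] → ·  [on edge]
    (6,1)@(13, 3): e=[72,0,-40] → ·  [on edge]
    (5,2)@(11, 5): e=[56,0,-24] → ·  [on edge]
    (2,3)@(5, 7): e=[48,-16,0] → ·  [on edge]
    (4,3)@(9, 7): e=[40,0,-8] → ·  [on edge]
    (3,4)@(7, 9): e=[24,0,8] → #  [on edge]
    (4,4)@(9, 9): e=[20,8,4] → #
    (5,4)@(11, 9): e=[16,16,0] → ·  [on edge]
    (2,5)@(5, 11): e=[8,0,24] → #  [on edge]
    (4,5)@(9, 11): e=[0,16,16] → ·  [on edge]
    (8,5)@(17, 11): e=[-16,48,0] → ·  [on edge]
    (1,6)@(3, 13): e=[-8,0,40] → ·  [on edge]
  covered (4 px):
    · · · · · · · · ·
    · · · · · · · · ·
    · · · · · · · · ·
    · · · · · · · · ·
    · · · # # · · · ·
    · · # # · · · · ·
    · · · · · · · · ·
T1:
  2·area = 24
  edge (12, 6)→(14, 10): d=(2,4) right/bottom  bias=-1
  edge (14, 10)→(10, 14): d=(-4,4) right/bottom  bias=-1
  edge (10, 14)→(12, 6): d=(2,-8) top-left  bias=+0
    (8,3)@(17, 7): e=[-18,0,42] → ·  [on edge]
    (6,4)@(13, 9): e=[2,8,14] → #
    (7,4)@(15, 9): e=[-6,0,30] → ·  [on edge]
    (5,5)@(11, 11): e=[14,8,2] → #
    (6,5)@(13, 11): e=[6,0,18] → ·  [on edge]
    (5,6)@(11, 13): e=[18,0,6] → ·  [on edge]
  covered (2 px):
    · · · · · · · · ·
    · · · · · · · · ·
    · · · · · · · · ·
    · · · · · · · · ·
    · · · · · · # · ·
    · · · · · # · · ·
    · · · · · · · · ·
T2:
  2·area = 4  (B↔C swapped to make it positive)
  edge (4, 12)→(2, 12): d=(-2,0) right/bottom  bias=-1
  edge (2, 12)→(15, 10): d=(13,-2) top-left  bias=+0
  edge (15, 10)→(4, 12): d=(-11,2) right/bottom  bias=-1
    (4,5)@(9, 11): e=[2,1,1] → #
    (5,5)@(11, 11): e=[2,5,-3] → ·
    (4,6)@(9, 13): e=[-2,27,-21] → ·
  covered (1 px):
    · · · · · · · · ·
    · · · · · · · · ·
    · · · · · · · · ·
    · · · · · · · · ·
    · · · · · · · · ·
    · · · · # · · · ·
    · · · · · · · · ·

Result: 7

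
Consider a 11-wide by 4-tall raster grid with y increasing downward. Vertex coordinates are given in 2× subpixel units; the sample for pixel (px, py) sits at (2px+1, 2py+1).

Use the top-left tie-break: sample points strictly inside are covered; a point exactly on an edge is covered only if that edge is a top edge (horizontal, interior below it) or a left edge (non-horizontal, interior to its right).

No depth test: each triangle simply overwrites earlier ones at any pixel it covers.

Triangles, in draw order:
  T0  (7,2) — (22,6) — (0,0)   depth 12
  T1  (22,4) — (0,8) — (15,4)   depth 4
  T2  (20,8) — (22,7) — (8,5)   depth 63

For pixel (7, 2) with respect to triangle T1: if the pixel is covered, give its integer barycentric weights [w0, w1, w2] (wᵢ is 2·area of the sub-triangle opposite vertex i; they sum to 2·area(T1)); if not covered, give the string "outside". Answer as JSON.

T0:
  2·area = 2  (B↔C swapped to make it positive)
  edge (7, 2)→(0, 0): d=(-7,-2) top-left  bias=+0
  edge (0, 0)→(22, 6): d=(22,6) right/bottom  bias=-1
  edge (22, 6)→(7, 2): d=(-15,-4) top-left  bias=+0
    (5,1)@(11, 3): e=[1,0,1] → ·  [on edge]
  covered (0 px):
    · · · · · · · · · · ·
    · · · · · · · · · · ·
    · · · · · · · · · · ·
    · · · · · · · · · · ·
T1:
  2·area = 28
  edge (22, 4)→(0, 8): d=(-22,4) right/bottom  bias=-1
  edge (0, 8)→(15, 4): d=(15,-4) top-left  bias=+0
  edge (15, 4)→(22, 4): d=(7,0) top-left  bias=+0
    (6,2)@(13, 5): e=[14,7,7] → #
    (7,2)@(15, 5): e=[6,15,7] → #
    (8,2)@(17, 5): e=[-2,23,7] → ·
    (2,3)@(5, 7): e=[2,5,21] → #
    (3,3)@(7, 7): e=[-6,13,21] → ·
    (6,3)@(13, 7): e=[-30,37,21] → ·
    (7,3)@(15, 7): e=[-38,45,21] → ·
  covered (3 px):
    · · · · · · · · · · ·
    · · · · · · · · · · ·
    · · · · · · # # · · ·
    · · # · · · · · · · ·
T2:
  2·area = 18  (B↔C swapped to make it positive)
  edge (20, 8)→(8, 5): d=(-12,-3) top-left  bias=+0
  edge (8, 5)→(22, 7): d=(14,2) right/bottom  bias=-1
  edge (22, 7)→(20, 8): d=(-2,1) right/bottom  bias=-1
    (8,3)@(17, 7): e=[3,10,5] → #
    (9,3)@(19, 7): e=[9,6,3] → #
    (10,3)@(21, 7): e=[15,2,1] → #
  covered (3 px):
    · · · · · · · · · · ·
    · · · · · · · · · · ·
    · · · · · · · · · · ·
    · · · · · · · · # # #

Result: [15,7,6]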